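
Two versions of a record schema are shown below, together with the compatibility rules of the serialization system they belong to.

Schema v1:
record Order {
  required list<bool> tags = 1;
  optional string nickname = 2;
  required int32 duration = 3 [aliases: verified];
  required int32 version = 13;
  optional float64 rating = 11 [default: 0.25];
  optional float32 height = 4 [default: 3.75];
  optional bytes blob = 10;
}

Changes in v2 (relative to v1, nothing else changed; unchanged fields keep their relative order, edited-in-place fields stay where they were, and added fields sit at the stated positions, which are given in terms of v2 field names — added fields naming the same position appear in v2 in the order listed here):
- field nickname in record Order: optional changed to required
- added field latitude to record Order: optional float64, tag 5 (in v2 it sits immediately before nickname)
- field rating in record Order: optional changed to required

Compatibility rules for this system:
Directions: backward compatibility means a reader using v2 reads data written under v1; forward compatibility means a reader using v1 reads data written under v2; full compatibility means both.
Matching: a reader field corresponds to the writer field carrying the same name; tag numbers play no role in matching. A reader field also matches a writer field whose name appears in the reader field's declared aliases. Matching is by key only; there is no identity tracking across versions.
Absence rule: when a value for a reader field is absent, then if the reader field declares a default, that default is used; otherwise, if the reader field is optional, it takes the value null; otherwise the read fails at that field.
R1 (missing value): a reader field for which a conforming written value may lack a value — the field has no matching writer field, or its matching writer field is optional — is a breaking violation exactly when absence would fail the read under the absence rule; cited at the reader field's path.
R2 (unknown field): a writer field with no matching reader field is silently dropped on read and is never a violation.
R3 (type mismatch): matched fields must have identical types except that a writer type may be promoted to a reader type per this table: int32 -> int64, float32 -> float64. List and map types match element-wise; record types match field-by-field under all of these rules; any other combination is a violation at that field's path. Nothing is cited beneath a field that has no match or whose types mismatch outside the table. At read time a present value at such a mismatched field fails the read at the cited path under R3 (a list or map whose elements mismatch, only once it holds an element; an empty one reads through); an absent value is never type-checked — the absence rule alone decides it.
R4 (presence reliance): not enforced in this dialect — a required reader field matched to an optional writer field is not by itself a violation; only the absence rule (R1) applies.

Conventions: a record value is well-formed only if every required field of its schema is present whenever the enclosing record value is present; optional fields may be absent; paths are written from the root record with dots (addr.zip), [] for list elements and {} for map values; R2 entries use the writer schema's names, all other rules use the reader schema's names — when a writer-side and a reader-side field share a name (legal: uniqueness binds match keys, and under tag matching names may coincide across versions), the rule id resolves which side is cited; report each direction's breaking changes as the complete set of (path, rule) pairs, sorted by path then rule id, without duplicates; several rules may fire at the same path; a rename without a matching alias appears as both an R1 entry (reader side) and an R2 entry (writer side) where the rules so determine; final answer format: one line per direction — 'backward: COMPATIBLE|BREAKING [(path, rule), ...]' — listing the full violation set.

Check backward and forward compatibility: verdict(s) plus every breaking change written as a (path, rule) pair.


in Order below, arrows point writer -> reader
backward for Order (reader v2, writer v1):
  tags <- tags (list<bool> -> list<bool>, writer required)
  no writer field matches reader latitude
  nickname <- nickname (string -> string, writer optional)
  duration <- duration (int32 -> int32, writer required)
  version <- version (int32 -> int32, writer required)
  rating <- rating (float64 -> float64, writer optional)
  height <- height (float32 -> float32, writer optional)
  blob <- blob (bytes -> bytes, writer optional)
  breaking: (nickname, R1)
  => 1 violation(s): backward is BREAKING for Order
forward for Order (reader v1, writer v2):
  tags <- tags (list<bool> -> list<bool>, writer required)
  nickname <- nickname (string -> string, writer required)
  duration <- duration (int32 -> int32, writer required)
  version <- version (int32 -> int32, writer required)
  rating <- rating (float64 -> float64, writer required)
  height <- height (float32 -> float32, writer optional)
  blob <- blob (bytes -> bytes, writer optional)
  latitude (writer side), unknown to reader
  => forward: COMPATIBLE

backward: BREAKING [(nickname, R1)]; forward: COMPATIBLE []


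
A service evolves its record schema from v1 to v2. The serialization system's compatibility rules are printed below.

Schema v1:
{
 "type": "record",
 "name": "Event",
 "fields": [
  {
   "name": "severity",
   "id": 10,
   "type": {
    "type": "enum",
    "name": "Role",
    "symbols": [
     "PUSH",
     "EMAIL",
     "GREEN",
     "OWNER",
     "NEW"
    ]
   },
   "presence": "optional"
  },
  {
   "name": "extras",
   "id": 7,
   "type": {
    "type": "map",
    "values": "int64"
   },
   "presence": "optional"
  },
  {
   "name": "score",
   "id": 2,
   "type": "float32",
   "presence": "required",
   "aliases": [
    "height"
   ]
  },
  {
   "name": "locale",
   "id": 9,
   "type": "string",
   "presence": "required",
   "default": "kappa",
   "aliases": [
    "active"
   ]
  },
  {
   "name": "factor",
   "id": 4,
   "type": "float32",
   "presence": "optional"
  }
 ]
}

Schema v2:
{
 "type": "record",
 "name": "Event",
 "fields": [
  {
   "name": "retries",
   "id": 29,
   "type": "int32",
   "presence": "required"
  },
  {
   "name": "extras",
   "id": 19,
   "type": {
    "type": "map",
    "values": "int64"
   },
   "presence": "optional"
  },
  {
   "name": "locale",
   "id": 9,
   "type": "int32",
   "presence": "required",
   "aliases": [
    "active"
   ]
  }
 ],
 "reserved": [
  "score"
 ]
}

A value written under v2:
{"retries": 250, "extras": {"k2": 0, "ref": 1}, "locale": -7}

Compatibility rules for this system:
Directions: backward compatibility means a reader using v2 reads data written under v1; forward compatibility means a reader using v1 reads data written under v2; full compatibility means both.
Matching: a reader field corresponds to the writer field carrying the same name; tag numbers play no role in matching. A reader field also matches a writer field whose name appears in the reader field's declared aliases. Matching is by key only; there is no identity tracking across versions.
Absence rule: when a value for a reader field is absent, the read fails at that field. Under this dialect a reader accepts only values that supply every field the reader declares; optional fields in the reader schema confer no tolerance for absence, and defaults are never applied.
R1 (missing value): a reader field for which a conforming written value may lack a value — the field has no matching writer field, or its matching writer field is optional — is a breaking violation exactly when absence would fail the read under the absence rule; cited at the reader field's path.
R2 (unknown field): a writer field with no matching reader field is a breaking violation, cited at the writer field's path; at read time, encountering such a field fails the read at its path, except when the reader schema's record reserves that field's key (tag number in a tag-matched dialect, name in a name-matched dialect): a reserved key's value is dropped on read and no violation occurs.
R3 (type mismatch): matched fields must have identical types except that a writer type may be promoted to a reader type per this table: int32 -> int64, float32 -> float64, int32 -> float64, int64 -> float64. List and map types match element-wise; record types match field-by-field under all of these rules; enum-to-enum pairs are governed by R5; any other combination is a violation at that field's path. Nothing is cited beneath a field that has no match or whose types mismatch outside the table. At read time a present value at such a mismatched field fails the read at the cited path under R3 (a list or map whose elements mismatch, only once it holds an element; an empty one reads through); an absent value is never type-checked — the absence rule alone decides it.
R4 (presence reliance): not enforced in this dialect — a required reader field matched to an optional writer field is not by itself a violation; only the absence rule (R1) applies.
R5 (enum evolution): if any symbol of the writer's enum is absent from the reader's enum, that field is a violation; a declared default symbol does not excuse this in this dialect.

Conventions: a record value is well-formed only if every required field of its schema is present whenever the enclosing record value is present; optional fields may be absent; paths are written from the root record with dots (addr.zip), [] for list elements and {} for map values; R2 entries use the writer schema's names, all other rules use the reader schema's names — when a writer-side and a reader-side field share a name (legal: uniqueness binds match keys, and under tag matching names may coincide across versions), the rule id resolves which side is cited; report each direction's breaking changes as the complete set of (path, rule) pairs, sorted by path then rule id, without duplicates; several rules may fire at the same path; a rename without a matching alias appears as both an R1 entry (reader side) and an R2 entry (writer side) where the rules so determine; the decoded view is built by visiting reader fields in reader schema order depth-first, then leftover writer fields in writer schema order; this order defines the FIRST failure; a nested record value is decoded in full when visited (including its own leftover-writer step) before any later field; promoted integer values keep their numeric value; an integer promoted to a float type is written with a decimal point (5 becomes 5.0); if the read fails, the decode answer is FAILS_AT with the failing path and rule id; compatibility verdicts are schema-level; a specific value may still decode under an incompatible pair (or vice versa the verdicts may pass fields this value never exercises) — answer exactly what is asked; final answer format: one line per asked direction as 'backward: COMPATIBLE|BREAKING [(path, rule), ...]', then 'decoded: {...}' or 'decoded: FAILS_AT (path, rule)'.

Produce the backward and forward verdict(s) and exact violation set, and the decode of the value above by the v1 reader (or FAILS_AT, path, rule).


backward: BREAKING [(extras, R1), (factor, R2), (locale, R3), (retries, R1), (severity, R2)]; forward: BREAKING [(extras, R1), (factor, R1), (locale, R3), (retries, R2), (score, R1), (severity, R1)]; decoded: FAILS_AT (severity, R1)

each type pair in Event: writer, then reader
backward pass over Event, reader schema v2, writer schema v1:
  retries has no writer counterpart
  map<string, int64> -> map<string, int64>, writer optional: extras aligns to extras
  string -> int32, writer required: locale aligns to locale
  severity (writer side), unknown to reader
  score (writer side), unknown to reader
  factor (writer side), unknown to reader
  breaking: (extras, R1)
  breaking: (factor, R2)
  breaking: (locale, R3)
  breaking: (retries, R1)
  breaking: (severity, R2)
  backward on Event therefore BREAKING (5)
forward pass over Event, reader schema v1, writer schema v2:
  severity has no writer counterpart
  map<string, int64> -> map<string, int64>, writer optional: extras aligns to extras
  score has no writer counterpart
  int32 -> string, writer required: locale aligns to locale
  factor has no writer counterpart
  retries (writer side), unknown to reader
  breaking: (extras, R1)
  breaking: (factor, R1)
  breaking: (locale, R3)
  breaking: (retries, R2)
  breaking: (score, R1)
  breaking: (severity, R1)
  forward on Event therefore BREAKING (6)
migrating the Event value to v1:
  read fails at severity under R1 (no fill)
  => FAILS_AT (severity, R1)


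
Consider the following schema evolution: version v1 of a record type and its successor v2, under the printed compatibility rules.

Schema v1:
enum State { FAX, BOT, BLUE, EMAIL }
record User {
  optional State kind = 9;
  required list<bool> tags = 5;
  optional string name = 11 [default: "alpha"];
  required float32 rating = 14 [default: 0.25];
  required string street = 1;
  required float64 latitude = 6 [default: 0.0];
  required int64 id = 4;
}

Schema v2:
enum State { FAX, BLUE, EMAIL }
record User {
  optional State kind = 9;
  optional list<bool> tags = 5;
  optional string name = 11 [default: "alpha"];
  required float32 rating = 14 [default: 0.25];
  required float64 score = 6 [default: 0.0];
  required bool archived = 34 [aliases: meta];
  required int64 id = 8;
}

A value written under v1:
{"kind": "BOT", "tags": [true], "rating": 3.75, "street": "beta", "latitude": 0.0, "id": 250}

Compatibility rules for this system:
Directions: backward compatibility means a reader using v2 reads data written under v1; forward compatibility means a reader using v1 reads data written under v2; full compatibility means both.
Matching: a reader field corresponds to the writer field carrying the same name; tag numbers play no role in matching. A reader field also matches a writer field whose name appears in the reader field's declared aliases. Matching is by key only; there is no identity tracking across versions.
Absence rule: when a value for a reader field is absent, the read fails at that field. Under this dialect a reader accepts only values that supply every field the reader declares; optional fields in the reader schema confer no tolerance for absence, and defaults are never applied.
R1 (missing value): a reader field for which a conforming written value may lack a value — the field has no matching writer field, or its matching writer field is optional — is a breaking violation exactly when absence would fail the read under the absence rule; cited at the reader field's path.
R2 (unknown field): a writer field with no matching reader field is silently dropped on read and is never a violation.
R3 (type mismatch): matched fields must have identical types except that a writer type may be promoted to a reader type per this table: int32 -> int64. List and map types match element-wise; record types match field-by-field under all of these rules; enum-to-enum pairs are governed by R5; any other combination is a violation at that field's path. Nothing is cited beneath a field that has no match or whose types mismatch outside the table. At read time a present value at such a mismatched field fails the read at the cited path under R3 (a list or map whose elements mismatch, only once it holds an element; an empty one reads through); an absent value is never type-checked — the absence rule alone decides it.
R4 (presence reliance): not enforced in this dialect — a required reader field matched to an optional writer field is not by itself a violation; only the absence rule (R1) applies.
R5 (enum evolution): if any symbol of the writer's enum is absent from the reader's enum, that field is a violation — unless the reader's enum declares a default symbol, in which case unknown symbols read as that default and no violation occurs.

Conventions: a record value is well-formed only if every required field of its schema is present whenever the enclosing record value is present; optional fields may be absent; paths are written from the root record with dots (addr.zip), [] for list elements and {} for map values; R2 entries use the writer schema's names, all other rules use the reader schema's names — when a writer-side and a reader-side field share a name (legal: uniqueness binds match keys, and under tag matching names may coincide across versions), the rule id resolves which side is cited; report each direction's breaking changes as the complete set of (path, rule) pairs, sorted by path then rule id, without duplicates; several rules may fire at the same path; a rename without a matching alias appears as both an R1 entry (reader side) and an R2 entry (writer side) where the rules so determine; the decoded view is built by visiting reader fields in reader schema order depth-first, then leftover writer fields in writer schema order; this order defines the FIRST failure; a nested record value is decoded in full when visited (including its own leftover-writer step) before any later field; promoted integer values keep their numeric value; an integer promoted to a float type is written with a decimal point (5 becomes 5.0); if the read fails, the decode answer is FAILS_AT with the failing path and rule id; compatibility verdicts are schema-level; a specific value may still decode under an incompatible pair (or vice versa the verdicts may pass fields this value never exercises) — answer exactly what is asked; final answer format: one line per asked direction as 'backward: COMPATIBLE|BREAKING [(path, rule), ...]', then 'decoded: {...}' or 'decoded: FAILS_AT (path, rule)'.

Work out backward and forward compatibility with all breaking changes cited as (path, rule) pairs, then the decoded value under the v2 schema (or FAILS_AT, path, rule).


in User below, arrows point writer -> reader
backward for User (reader v2, writer v1):
  kind: paired with writer kind (State -> State; writer optional)
  tags: paired with writer tags (list<bool> -> list<bool>; writer required)
  name: paired with writer name (string -> string; writer optional)
  rating: paired with writer rating (float32 -> float32; writer required)
  no writer field matches reader score
  no writer field matches reader archived
  id: paired with writer id (int64 -> int64; writer required)
  writer street: unknown to reader
  writer latitude: unknown to reader
  violation R1 at archived
  violation R1 at kind
  violation R5 at kind
  violation R1 at name
  violation R1 at score
  backward on User therefore BREAKING (5)
forward for User (reader v1, writer v2):
  kind: paired with writer kind (State -> State; writer optional)
  tags: paired with writer tags (list<bool> -> list<bool>; writer optional)
  name: paired with writer name (string -> string; writer optional)
  rating: paired with writer rating (float32 -> float32; writer required)
  no writer field matches reader street
  no writer field matches reader latitude
  id: paired with writer id (int64 -> int64; writer required)
  writer score: unknown to reader
  writer archived: unknown to reader
  violation R1 at kind
  violation R1 at latitude
  violation R1 at name
  violation R1 at street
  violation R1 at tags
  forward on User therefore BREAKING (5)
decode walk for User under reader schema v2:
  read fails at kind under R5
  => FAILS_AT (kind, R5)

backward: BREAKING [(archived, R1), (kind, R1), (kind, R5), (name, R1), (score, R1)]; forward: BREAKING [(kind, R1), (latitude, R1), (name, R1), (street, R1), (tags, R1)]; decoded: FAILS_AT (kind, R5)


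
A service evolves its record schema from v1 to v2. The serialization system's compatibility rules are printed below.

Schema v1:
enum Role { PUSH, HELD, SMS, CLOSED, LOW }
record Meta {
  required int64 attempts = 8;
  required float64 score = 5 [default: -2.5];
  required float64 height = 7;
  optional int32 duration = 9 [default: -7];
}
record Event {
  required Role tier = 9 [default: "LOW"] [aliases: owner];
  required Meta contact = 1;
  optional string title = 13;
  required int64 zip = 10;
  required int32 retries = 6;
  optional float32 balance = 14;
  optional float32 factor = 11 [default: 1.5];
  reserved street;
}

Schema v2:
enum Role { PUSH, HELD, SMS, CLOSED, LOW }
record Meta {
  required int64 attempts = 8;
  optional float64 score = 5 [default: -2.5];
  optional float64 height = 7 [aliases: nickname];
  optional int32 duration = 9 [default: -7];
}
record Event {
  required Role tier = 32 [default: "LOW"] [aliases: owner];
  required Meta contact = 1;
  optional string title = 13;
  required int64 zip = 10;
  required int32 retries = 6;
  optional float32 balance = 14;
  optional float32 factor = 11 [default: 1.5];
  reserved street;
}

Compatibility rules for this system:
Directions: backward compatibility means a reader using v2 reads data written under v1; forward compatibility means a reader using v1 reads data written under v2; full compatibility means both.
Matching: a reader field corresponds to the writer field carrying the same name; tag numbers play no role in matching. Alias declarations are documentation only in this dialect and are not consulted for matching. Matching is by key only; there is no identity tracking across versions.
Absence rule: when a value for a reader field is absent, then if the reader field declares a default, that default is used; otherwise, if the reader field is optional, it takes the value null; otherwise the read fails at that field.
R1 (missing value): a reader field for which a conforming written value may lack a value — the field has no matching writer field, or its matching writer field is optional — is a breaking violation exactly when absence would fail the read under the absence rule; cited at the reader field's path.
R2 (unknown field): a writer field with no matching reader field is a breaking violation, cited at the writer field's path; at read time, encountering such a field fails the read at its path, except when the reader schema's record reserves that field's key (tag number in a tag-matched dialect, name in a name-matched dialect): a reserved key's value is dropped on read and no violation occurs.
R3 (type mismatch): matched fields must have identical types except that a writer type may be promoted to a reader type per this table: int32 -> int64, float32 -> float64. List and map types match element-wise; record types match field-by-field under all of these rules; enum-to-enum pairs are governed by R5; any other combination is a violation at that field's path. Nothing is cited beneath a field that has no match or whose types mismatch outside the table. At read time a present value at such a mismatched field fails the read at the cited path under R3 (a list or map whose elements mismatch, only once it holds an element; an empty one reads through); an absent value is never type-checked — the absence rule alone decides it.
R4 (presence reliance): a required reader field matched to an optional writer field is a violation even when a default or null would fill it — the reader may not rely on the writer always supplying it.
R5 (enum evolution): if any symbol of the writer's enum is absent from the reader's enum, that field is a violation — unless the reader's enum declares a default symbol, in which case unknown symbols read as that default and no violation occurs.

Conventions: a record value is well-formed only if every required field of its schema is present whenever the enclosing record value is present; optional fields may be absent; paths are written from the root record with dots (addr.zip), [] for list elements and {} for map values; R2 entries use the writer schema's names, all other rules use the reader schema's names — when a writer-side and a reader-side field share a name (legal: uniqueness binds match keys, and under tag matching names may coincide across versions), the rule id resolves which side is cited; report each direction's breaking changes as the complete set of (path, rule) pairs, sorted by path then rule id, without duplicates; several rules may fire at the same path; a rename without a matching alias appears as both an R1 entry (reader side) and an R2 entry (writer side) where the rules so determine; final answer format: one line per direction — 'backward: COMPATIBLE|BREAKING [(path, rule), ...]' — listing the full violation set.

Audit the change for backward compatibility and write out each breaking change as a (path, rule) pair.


arrows below run writer -> reader for Event
backward pass over Event, reader schema v2, writer schema v1:
  tier: paired with writer tier (Role -> Role; writer required)
  contact: paired with writer contact (Meta -> Meta; writer required)
  title: paired with writer title (string -> string; writer optional)
  zip: paired with writer zip (int64 -> int64; writer required)
  retries: paired with writer retries (int32 -> int32; writer required)
  balance: paired with writer balance (float32 -> float32; writer optional)
  factor: paired with writer factor (float32 -> float32; writer optional)
  contact.attempts: paired with writer contact.attempts (int64 -> int64; writer required)
  contact.score: paired with writer contact.score (float64 -> float64; writer required)
  contact.height: paired with writer contact.height (float64 -> float64; writer required)
  contact.duration: paired with writer contact.duration (int32 -> int32; writer optional)
  => backward: COMPATIBLE
diffs on Event not affecting the asked answer:
  field score in record Meta: required changed to optional -> matters only for Event's forward compatibility — outside the asked direction
  field height in record Meta: required changed to optional -> matters only for Event's forward compatibility — outside the asked direction
  field tier in record Event: tag 9 changed to 32 -> triggers nothing under Event's printed rules — same verdict

backward: COMPATIBLE []


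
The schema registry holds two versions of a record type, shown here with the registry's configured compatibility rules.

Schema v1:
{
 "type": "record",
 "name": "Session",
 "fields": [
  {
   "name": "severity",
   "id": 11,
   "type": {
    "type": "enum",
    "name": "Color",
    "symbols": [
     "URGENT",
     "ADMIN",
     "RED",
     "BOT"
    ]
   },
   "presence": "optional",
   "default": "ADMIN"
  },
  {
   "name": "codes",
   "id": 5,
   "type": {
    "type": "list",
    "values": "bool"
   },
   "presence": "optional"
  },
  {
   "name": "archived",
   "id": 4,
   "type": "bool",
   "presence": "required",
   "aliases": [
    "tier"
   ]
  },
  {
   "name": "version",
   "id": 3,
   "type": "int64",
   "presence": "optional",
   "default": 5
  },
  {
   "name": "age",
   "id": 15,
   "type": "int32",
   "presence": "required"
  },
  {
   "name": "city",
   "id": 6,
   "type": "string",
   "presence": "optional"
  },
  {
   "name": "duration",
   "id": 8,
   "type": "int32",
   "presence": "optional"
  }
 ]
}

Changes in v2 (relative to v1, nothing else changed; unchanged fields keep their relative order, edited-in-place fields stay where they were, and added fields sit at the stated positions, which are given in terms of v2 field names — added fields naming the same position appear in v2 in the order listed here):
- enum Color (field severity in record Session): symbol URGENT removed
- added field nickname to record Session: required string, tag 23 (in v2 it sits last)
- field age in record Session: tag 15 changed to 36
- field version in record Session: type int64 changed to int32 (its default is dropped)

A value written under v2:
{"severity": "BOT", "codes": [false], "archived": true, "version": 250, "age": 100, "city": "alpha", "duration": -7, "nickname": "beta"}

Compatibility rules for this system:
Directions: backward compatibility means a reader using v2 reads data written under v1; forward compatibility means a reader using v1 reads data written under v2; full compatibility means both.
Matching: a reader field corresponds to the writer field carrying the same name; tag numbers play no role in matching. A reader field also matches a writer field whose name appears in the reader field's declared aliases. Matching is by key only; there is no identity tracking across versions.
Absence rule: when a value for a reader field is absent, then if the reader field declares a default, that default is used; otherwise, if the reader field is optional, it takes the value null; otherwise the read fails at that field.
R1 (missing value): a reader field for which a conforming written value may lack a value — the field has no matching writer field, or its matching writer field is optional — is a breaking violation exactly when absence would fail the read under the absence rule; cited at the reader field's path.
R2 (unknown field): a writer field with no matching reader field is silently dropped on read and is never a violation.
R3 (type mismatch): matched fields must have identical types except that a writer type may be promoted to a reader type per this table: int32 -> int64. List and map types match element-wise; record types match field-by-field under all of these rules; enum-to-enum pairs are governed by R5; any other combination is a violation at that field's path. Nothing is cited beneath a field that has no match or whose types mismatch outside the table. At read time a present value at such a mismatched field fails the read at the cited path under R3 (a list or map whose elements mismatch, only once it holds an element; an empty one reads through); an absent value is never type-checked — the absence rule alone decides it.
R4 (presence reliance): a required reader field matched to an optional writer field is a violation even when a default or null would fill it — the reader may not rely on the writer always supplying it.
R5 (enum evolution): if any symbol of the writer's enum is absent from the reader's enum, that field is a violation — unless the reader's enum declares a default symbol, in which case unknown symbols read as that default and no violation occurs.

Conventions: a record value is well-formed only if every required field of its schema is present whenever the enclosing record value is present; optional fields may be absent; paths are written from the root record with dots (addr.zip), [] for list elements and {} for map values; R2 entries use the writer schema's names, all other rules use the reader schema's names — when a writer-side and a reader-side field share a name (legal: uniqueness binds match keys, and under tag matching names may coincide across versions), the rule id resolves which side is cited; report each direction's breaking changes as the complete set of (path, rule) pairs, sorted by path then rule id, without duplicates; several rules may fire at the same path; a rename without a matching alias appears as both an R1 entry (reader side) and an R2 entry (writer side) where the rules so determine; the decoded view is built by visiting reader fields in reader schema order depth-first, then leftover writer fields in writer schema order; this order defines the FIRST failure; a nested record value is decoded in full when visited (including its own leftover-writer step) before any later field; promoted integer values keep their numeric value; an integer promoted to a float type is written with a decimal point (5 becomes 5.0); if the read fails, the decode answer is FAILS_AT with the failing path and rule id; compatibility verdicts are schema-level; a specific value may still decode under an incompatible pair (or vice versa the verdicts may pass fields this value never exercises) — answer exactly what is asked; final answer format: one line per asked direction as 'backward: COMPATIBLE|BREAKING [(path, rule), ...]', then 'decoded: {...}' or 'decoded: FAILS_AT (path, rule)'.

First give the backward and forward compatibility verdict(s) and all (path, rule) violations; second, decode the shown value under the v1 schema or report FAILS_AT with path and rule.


in Session below, arrows point writer -> reader
checking backward for Session: reader v2 against writer v1:
  severity <- severity (Color -> Color, writer optional)
  codes <- codes (list<bool> -> list<bool>, writer optional)
  archived <- archived (bool -> bool, writer required)
  version <- version (int64 -> int32, writer optional)
  age <- age (int32 -> int32, writer required)
  city <- city (string -> string, writer optional)
  duration <- duration (int32 -> int32, writer optional)
  no writer field matches reader nickname
  breaking: (nickname, R1)
  breaking: (severity, R5)
  breaking: (version, R3)
  => 3 violation(s): backward is BREAKING for Session
checking forward for Session: reader v1 against writer v2:
  severity <- severity (Color -> Color, writer optional)
  codes <- codes (list<bool> -> list<bool>, writer optional)
  archived <- archived (bool -> bool, writer required)
  version <- version (int32 -> int64, writer optional)
  age <- age (int32 -> int32, writer required)
  city <- city (string -> string, writer optional)
  duration <- duration (int32 -> int32, writer optional)
  nickname (writer side), unknown to reader
  => forward: COMPATIBLE
migrating the Session value to v1:
  severity := "BOT"
  codes := [false]
  archived := true
  version := 250 (int32 -> int64)
  age := 100
  city := "alpha"
  duration := -7
  writer nickname: no reader field; dropped
  => decoded: {"severity": "BOT", "codes": [false], "archived": true, "version": 250, "age": 100, "city": "alpha", "duration": -7}

backward: BREAKING [(nickname, R1), (severity, R5), (version, R3)]; forward: COMPATIBLE []; decoded: {"severity": "BOT", "codes": [false], "archived": true, "version": 250, "age": 100, "city": "alpha", "duration": -7}


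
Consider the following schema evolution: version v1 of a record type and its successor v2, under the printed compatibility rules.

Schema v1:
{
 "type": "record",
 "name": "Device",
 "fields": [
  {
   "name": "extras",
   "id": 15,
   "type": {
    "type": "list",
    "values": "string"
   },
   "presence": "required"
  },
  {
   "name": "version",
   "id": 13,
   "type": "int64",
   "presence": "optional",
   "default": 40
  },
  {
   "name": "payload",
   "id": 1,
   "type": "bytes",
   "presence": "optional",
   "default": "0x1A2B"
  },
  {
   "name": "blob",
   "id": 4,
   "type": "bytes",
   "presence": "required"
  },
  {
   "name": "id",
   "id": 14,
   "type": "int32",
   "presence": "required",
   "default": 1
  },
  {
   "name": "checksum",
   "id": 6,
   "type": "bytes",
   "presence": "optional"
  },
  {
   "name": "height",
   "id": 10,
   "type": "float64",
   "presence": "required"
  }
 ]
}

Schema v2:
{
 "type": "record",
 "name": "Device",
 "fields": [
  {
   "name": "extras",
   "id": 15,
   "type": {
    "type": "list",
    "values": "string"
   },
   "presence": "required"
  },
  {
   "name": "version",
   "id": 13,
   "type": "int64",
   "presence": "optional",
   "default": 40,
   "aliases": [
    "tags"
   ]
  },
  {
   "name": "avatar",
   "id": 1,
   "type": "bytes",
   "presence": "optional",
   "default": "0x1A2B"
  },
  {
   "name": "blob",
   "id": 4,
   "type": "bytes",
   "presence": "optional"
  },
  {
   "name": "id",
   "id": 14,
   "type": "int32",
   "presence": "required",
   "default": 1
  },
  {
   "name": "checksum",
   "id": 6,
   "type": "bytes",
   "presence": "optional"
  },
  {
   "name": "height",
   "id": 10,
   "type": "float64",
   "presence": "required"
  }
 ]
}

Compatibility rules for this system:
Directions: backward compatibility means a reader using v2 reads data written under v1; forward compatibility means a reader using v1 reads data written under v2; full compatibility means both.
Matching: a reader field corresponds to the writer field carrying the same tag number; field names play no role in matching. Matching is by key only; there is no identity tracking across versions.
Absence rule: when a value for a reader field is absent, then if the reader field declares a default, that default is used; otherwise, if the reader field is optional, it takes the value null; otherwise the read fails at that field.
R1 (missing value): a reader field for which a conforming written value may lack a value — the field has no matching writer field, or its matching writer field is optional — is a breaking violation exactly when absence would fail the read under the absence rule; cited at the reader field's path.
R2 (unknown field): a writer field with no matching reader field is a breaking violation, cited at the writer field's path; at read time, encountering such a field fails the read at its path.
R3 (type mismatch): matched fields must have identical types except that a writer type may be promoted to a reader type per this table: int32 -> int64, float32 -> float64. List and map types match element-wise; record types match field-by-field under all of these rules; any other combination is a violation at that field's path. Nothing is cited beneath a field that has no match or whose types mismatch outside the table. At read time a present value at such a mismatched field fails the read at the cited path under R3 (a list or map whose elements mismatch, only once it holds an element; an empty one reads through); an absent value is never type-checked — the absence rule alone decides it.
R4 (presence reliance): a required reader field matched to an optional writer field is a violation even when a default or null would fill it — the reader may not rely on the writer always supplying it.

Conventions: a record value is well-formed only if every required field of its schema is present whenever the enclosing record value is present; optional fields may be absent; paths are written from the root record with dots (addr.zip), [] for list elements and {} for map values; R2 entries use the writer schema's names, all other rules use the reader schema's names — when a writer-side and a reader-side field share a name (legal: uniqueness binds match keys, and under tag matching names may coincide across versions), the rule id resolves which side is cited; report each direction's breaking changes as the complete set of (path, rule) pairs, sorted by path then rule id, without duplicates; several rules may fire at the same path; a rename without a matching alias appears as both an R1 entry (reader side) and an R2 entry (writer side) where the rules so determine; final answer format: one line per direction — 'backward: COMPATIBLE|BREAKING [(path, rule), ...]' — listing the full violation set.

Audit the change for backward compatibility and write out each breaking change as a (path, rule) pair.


each type pair in Device: writer, then reader
backward analysis of Device with v2 as reader and v1 as writer:
  extras <- extras (list<string> -> list<string>, writer required)
  version <- version (int64 -> int64, writer optional)
  avatar <- payload (bytes -> bytes, writer optional)
  blob <- blob (bytes -> bytes, writer required)
  id <- id (int32 -> int32, writer required)
  checksum <- checksum (bytes -> bytes, writer optional)
  height <- height (float64 -> float64, writer required)
  nothing fires on Device: backward is COMPATIBLE
remaining Device differences; none change what is asked:
  field blob in record Device: required changed to optional -> fires only in the forward direction of Device, which is not asked here
  renamed field payload to avatar in record Device -> no rule fires on it in Device's dialect; the asked verdict holds

backward: COMPATIBLE []


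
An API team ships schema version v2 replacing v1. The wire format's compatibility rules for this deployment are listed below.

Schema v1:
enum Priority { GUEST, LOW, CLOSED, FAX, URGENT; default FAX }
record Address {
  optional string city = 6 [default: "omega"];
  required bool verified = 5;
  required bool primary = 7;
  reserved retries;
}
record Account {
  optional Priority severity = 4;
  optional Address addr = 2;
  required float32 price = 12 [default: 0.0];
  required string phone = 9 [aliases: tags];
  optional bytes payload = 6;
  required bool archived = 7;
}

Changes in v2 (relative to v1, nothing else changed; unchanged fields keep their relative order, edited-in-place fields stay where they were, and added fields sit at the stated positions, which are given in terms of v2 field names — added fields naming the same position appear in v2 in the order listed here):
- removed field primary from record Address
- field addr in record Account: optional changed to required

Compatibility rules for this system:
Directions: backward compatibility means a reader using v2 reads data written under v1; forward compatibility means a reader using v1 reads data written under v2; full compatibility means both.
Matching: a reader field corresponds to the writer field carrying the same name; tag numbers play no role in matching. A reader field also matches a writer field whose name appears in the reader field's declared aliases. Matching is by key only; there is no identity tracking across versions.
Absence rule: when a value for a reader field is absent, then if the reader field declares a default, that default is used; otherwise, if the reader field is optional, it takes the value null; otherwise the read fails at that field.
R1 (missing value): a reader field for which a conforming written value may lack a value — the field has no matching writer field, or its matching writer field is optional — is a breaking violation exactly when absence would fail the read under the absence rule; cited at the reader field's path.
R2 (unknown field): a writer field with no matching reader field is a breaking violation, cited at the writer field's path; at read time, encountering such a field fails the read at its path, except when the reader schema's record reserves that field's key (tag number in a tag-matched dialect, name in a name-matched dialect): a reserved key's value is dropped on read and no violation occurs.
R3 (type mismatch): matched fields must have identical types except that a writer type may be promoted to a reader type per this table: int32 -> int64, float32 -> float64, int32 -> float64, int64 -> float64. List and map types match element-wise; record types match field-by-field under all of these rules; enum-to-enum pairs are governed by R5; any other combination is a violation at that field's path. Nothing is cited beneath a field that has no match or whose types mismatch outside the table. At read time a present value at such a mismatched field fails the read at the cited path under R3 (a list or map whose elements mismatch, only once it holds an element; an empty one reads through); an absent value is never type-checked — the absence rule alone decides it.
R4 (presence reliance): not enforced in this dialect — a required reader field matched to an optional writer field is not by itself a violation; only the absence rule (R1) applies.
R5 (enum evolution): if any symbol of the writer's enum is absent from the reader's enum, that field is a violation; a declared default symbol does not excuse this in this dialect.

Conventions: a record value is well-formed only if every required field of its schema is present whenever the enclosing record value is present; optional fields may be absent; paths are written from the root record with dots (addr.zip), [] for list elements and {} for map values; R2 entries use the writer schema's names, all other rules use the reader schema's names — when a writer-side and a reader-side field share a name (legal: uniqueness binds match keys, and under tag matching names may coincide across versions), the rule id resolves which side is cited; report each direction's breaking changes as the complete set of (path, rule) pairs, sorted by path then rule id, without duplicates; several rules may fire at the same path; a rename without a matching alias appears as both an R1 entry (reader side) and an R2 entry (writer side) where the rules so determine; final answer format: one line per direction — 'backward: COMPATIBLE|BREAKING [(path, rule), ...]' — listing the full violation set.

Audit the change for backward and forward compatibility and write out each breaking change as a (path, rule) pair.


arrows below run writer -> reader for Account
backward pass over Account, reader schema v2, writer schema v1:
  severity: Priority -> Priority, writer optional; from severity
  addr: Address -> Address, writer optional; from addr
  price: float32 -> float32, writer required; from price
  phone: string -> string, writer required; from phone
  payload: bytes -> bytes, writer optional; from payload
  archived: bool -> bool, writer required; from archived
  addr.city: string -> string, writer optional; from addr.city
  addr.verified: bool -> bool, writer required; from addr.verified
  writer field addr.primary has no reader counterpart
  R1 fires at addr
  R2 fires at addr.primary
  => backward verdict for Account: BREAKING, 2 violation(s)
forward pass over Account, reader schema v1, writer schema v2:
  severity: Priority -> Priority, writer optional; from severity
  addr: Address -> Address, writer required; from addr
  price: float32 -> float32, writer required; from price
  phone: string -> string, writer required; from phone
  payload: bytes -> bytes, writer optional; from payload
  archived: bool -> bool, writer required; from archived
  addr.city: string -> string, writer optional; from addr.city
  addr.verified: bool -> bool, writer required; from addr.verified
  addr.primary has no writer counterpart
  R1 fires at addr.primary
  => forward verdict for Account: BREAKING, 1 violation(s)

backward: BREAKING [(addr, R1), (addr.primary, R2)]; forward: BREAKING [(addr.primary, R1)]
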